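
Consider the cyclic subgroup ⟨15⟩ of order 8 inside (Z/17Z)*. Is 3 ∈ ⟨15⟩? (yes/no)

⟨15⟩ has order 8; its elements mod 17 are {1, 2, 4, 8, 9, 13, 15, 16}.
3 is not in this set.

no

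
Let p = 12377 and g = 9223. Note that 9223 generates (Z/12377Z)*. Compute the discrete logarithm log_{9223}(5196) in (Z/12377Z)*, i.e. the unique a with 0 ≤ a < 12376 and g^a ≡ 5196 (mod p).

Baby-step giant-step with m = ceil(sqrt(12376)) = 112.
Baby table (9223^j mod 12377 for j=0..111):
  0:1  1:9223  2:8985  3:4640  4:7431  5:4664  6:5997  7:9895
  8:5964  9:2584  10:6507  11:10365  12:8824  13:4977  14:8955  15:244
  16:10175  17:1611  18:5853  19:6122  20:11709  21:2782  22:865  23:7107
  24:11646  25:3452  26:4152  27:11835  28:1442  29:6668  30:10028  31:7300
  32:9397  33:4777  34:8528  35:10286  36:10450  37:651  38:1328  39:7291
  40:652  41:10551  42:3899  43:5292  44:5605  45:8563  46:11289  47:3123
  48:2150  49:1496  50:9630  51:138  52:10320  53:2230  54:9093  55:10564
  56:28  57:10704  58:4040  59:6150  60:10036  61:6822  62:7015  63:4766
  64:6091  65:10467  66:8918  67:5549  68:11909  69:3209  70:3200  71:6832
  72:229  73:7977  74:2983  75:10515  76:6050  77:3634  78:11843  79:964
  80:4286  81:10017  82:4863  83:9578  84:3245  85:1049  86:8490  87:6368
  88:3199  89:9986  90:3621  91:3337  92:7929  93:5851  94:53  95:6116
  96:5879  97:10757  98:10156  99:12029  100:8416  101:4601  102:6667  103:805
  104:10692  105:4757  106:9723  107:3864  108:4289  109:555  110:7064  111:11121
Giant step factor: 9223^(-112) ≡ 9709 (mod 12377).
Scan 5196·9709^i mod 12377 for i = 0, 1, …:
  i=0: 5196   i=1: 11689   i=2: 3788   i=3: 5625
  i=4: 5801   i=5: 6559   i=6: 1666   i=7: 10832
  i=8: 519   i=9: 1532     …   i=35: 2557
  i=36: 10028
Match at i=36, j=30: a = 36·112 + 30 = 4062.

4062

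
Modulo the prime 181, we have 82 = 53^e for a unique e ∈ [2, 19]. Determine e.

Compute 53^2 mod 181 = 94, then multiply by 53 repeatedly:
  53^2=94  53^3=95  53^4=148  53^5=61  53^6=156
  53^7=123  53^8=3  53^9=159  53^10=101  53^11=104
  53^12=82
Found 82 at exponent 12.

12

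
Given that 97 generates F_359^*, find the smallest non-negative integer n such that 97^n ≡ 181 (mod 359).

Baby-step giant-step with m = ceil(sqrt(358)) = 19.
Baby table (97^j mod 359 for j=0..18):
  0:1  1:97  2:75  3:95  4:240  5:304  6:50  7:183
  8:160  9:83  10:153  11:122  12:346  13:175  14:102  15:201
  16:111  17:356  18:68
Giant step factor: 97^(-19) ≡ 142 (mod 359).
Scan 181·142^i mod 359 for i = 0, 1, …:
  i=0: 181   i=1: 213   i=2: 90   i=3: 215
  i=4: 15   i=5: 335   i=6: 182   i=7: 355
  i=8: 150   i=9: 119     …   i=17: 53
  i=18: 346
Match at i=18, j=12: n = 18·19 + 12 = 354.

354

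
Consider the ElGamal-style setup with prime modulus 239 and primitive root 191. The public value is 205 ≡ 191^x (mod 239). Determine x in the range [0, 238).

Baby-step giant-step with m = ceil(sqrt(238)) = 16.
Baby table (191^j mod 239 for j=0..15):
  0:1  1:191  2:153  3:65  4:226  5:146  6:162  7:111
  8:169  9:14  10:45  11:230  12:193  13:57  14:132  15:117
Giant step factor: 191^(-16) ≡ 2 (mod 239).
Scan 205·2^i mod 239 for i = 0, 1, …:
  i=0: 205   i=1: 171   i=2: 103   i=3: 206
  i=4: 173   i=5: 107   i=6: 214   i=7: 189
  i=8: 139   i=9: 39   i=10: 78   i=11: 156
  i=12: 73   i=13: 146
Match at i=13, j=5: x = 13·16 + 5 = 213.

213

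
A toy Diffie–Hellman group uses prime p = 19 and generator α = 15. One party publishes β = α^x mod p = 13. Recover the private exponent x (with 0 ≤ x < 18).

Successive powers of 15 modulo 19:
  15^0=1  15^1=15  15^2=16  15^3=12  15^4=9  15^5=2
  15^6=11  15^7=13
So 15^7 ≡ 13 (mod 19), giving x = 7.

7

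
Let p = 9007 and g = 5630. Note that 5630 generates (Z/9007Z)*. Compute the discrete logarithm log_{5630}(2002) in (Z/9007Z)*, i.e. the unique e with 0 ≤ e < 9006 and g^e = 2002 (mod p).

Baby-step giant-step with m = ceil(sqrt(9006)) = 95.
Baby table (5630^j mod 9007 for j=0..94):
  0:1  1:5630  2:1267  3:8673  4:2043  5:151  6:3472  7:2170
  8:3608  9:2255  10:4787  11:1866  12:3418  13:4388  14:7246  15:2277
  16:2549  17:2719  18:5077  19:4299  20:1561  21:6605  22:5254  23:1032
  24:645  25:1529  26:6585  27:738  28:2713  29:7325  30:5704  31:3565
  32:3354  33:4348  34:7221  35:5639  36:6902  37:2062  38:8044  39:524
  40:4831  41:6397  42:5124  43:7706  44:7068  45:8921  46:2198  47:8129
  48:1703  49:4442  50:5028  51:7646  52:2527  53:4957  54:4224  55:2640
  56:1650  57:3283  58:926  59:7334  60:2332  61:5961  62:348  63:4721
  64:8580  65:859  66:8418  67:7513  68:1318  69:7579  70:3611  71:1131
  72:8588  73:864  74:540  75:4841  76:8655  77:8787  78:4366  79:477
  80:1424  81:890  82:2808  83:1755  84:8978  85:7863  86:8292  87:679
  88:3802  89:4628  90:7396  91:119  92:3452  93:6661  94:5289
Giant step factor: 5630^(-95) ≡ 3878 (mod 9007).
Scan 2002·3878^i mod 9007 for i = 0, 1, …:
  i=0: 2002   i=1: 8729   i=2: 2756   i=3: 5466
  i=4: 3677   i=5: 1325   i=6: 4360   i=7: 1941
  i=8: 6353   i=9: 2789     …   i=85: 3870
  i=86: 2198
Match at i=86, j=46: e = 86·95 + 46 = 8216.

8216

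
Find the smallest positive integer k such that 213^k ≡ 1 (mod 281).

20

The order of 213 must divide p − 1 = 280 = 2^3 · 5 · 7.
Divisors: 1, 2, 4, 5, 7, 8, 10, 14, 20, 28, 35, 40, 56, 70, 140, 280.
Check each in increasing order: 213^1 ≡ 213;  213^2 ≡ 128;  213^4 ≡ 86;  213^5 ≡ 53;  213^7 ≡ 40;  213^8 ≡ 90;  213^10 ≡ 280;  213^14 ≡ 195;  213^20 ≡ 1.
Smallest exponent giving 1 is 20.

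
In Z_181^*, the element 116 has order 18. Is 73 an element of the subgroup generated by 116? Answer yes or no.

yes

⟨116⟩ has order 18; its elements mod 181 are {1, 39, 43, 48, 49, 62, 65, 73, 80, 101, 108, 116, 119, 132, 133, 138, 142, 180}.
73 is in this set.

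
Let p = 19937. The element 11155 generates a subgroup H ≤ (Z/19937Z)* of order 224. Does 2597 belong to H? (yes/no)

2597 ∈ ⟨11155⟩ iff 2597^224 ≡ 1 (mod 19937), since |⟨11155⟩| = 224.
2597^224 mod 19937 = 1.
Since 1 = 1, 2597 lies in the subgroup.

yes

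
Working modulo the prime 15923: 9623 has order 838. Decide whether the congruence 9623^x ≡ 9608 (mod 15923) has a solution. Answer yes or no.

9608 ∈ ⟨9623⟩ iff 9608^838 ≡ 1 (mod 15923), since |⟨9623⟩| = 838.
9608^838 mod 15923 = 12073.
Since 12073 ≠ 1, 9608 does not lie in the subgroup.

no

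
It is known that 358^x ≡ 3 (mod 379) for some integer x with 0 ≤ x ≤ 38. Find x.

Compute 358^0 mod 379 = 1, then multiply by 358 repeatedly:
  358^0=1  358^1=358  358^2=62  358^3=214  358^4=54
  358^5=3
Found 3 at exponent 5.

5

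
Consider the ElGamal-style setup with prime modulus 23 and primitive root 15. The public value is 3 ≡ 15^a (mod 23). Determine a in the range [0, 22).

Successive powers of 15 modulo 23:
  15^0=1  15^1=15  15^2=18  15^3=17  15^4=2  15^5=7
  15^6=13  15^7=11  15^8=4  15^9=14  15^10=3
So 15^10 ≡ 3 (mod 23), giving a = 10.

10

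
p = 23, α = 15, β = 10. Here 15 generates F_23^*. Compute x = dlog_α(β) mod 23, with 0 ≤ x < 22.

Successive powers of 15 modulo 23:
  15^0=1  15^1=15  15^2=18  15^3=17  15^4=2  15^5=7
  15^6=13  15^7=11  15^8=4  15^9=14  15^10=3  15^11=22
  15^12=8  15^13=5  15^14=6  15^15=21  15^16=16  15^17=10
So 15^17 ≡ 10 (mod 23), giving x = 17.

17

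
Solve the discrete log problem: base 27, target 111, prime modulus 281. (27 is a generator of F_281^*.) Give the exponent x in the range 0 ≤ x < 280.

232

Baby-step giant-step with m = ceil(sqrt(280)) = 17.
Baby table (27^j mod 281 for j=0..16):
  0:1  1:27  2:167  3:13  4:70  5:204  6:169  7:67
  8:123  9:230  10:28  11:194  12:180  13:83  14:274  15:92
  16:236
Giant step factor: 27^(-17) ≡ 176 (mod 281).
Scan 111·176^i mod 281 for i = 0, 1, …:
  i=0: 111   i=1: 147   i=2: 20   i=3: 148
  i=4: 196   i=5: 214   i=6: 10   i=7: 74
  i=8: 98   i=9: 107   i=10: 5   i=11: 37
  i=12: 49   i=13: 194
Match at i=13, j=11: x = 13·17 + 11 = 232.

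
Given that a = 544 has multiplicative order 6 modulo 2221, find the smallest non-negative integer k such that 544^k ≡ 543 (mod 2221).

Successive powers of 544 modulo 2221:
  544^0=1  544^1=544  544^2=543
So 544^2 ≡ 543 (mod 2221), giving k = 2.

2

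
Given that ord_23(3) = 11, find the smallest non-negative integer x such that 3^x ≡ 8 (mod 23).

10

Successive powers of 3 modulo 23:
  3^0=1  3^1=3  3^2=9  3^3=4  3^4=12  3^5=13
  3^6=16  3^7=2  3^8=6  3^9=18  3^10=8
So 3^10 ≡ 8 (mod 23), giving x = 10.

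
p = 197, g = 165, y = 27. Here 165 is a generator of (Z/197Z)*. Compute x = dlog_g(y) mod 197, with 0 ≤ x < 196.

Baby-step giant-step with m = ceil(sqrt(196)) = 14.
Baby table (165^j mod 197 for j=0..13):
  0:1  1:165  2:39  3:131  4:142  5:184  6:22  7:84
  8:70  9:124  10:169  11:108  12:90  13:75
Giant step factor: 165^(-14) ≡ 93 (mod 197).
Scan 27·93^i mod 197 for i = 0, 1, …:
  i=0: 27   i=1: 147   i=2: 78   i=3: 162
  i=4: 94   i=5: 74   i=6: 184
Match at i=6, j=5: x = 6·14 + 5 = 89.

89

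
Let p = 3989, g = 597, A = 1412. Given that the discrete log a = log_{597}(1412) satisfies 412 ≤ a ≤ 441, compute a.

439

Compute 597^412 mod 3989 = 3919, then multiply by 597 repeatedly:
  597^412=3919  597^413=2089  597^414=2565  597^415=3518  597^416=2032
  597^417=448  597^418=193  597^419=3529  597^420=621  597^421=3749
  597^422=324  597^423=1956  597^424=2944  597^425=2408  597^426=1536
  597^427=3511  597^428=1842  597^429=2699  597^430=3736  597^431=541
  597^432=3857  597^433=976  597^434=278  597^435=2417  597^436=2920
  597^437=47  597^438=136  597^439=1412
Found 1412 at exponent 439.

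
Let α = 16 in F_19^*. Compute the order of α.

The order of 16 must divide p − 1 = 18 = 2 · 3^2.
Divisors: 1, 2, 3, 6, 9, 18.
Check each in increasing order: 16^1 ≡ 16;  16^2 ≡ 9;  16^3 ≡ 11;  16^6 ≡ 7;  16^9 ≡ 1.
Smallest exponent giving 1 is 9.

9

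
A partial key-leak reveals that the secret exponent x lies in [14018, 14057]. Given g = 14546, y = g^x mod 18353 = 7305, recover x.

14056

Compute 14546^14018 mod 18353 = 511, then multiply by 14546 repeatedly:
  14546^14018=511  14546^14019=41  14546^14020=9090  14546^14021=8128  14546^14022=18215
  14546^14023=11482  14546^14024=4872  14546^14025=7179  14546^14026=15517  14546^14027=5088
  14546^14028=10752  14546^14029=12679  14546^14030=17790  14546^14031=14393  14546^14032=7907
  14546^14033=15324  14546^14034=5719  14546^14035=12778  14546^14036=7957  14546^14037=8504
  14546^14038=18317  14546^14039=8581  14546^14040=473  14546^14041=16236  14546^14042=2452
  14546^14043=6913  14546^14044=411  14546^14045=13681  14546^14046=2247  14546^14047=16522
  14546^14048=14830  14546^14049=14371  14546^14050=18249  14546^14051=10515  14546^14052=15641
  14546^14053=10198  14546^14054=11162  14546^14055=11814  14546^14056=7305
Found 7305 at exponent 14056.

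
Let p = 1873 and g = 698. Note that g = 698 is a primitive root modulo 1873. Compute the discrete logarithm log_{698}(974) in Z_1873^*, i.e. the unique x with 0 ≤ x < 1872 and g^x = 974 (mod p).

Baby-step giant-step with m = ceil(sqrt(1872)) = 44.
Baby table (698^j mod 1873 for j=0..43):
  0:1  1:698  2:224  3:893  4:1478  5:1494  6:1424  7:1262
  8:566  9:1738  10:1293  11:1601  12:1190  13:881  14:594  15:679
  16:73  17:383  18:1368  19:1507  20:1133  21:428  22:937  23:349
  24:112  25:1383  26:739  27:747  28:712  29:631  30:283  31:869
  32:1583  33:1737  34:595  35:1377  36:297  37:1276  38:973  39:1128
  40:684  41:1690  42:1503  43:214
Giant step factor: 698^(-44) ≡ 4 (mod 1873).
Scan 974·4^i mod 1873 for i = 0, 1, …:
  i=0: 974   i=1: 150   i=2: 600   i=3: 527
  i=4: 235   i=5: 940   i=6: 14   i=7: 56
  i=8: 224
Match at i=8, j=2: x = 8·44 + 2 = 354.

354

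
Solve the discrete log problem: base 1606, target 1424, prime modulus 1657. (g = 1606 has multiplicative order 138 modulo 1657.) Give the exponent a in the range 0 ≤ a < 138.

Baby-step giant-step with m = ceil(sqrt(138)) = 12.
Baby table (1606^j mod 1657 for j=0..11):
  0:1  1:1606  2:944  3:1566  4:1327  5:260  6:1653  7:204
  8:1195  9:364  10:1320  11:617
Giant step factor: 1606^(-12) ≡ 725 (mod 1657).
Scan 1424·725^i mod 1657 for i = 0, 1, …:
  i=0: 1424   i=1: 89   i=2: 1559   i=3: 201
  i=4: 1566
Match at i=4, j=3: a = 4·12 + 3 = 51.

51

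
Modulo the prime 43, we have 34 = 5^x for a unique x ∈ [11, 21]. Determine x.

11

Compute 5^11 mod 43 = 34, then multiply by 5 repeatedly:
  5^11=34
Found 34 at exponent 11.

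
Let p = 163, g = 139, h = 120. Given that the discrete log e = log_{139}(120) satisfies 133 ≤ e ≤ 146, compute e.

Compute 139^133 mod 163 = 108, then multiply by 139 repeatedly:
  139^133=108  139^134=16  139^135=105  139^136=88  139^137=7
  139^138=158  139^139=120
Found 120 at exponent 139.

139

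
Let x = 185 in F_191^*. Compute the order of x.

38

The order of 185 must divide p − 1 = 190 = 2 · 5 · 19.
Divisors: 1, 2, 5, 10, 19, 38, 95, 190.
Check each in increasing order: 185^1 ≡ 185;  185^2 ≡ 36;  185^5 ≡ 55;  185^10 ≡ 160;  185^19 ≡ 190;  185^38 ≡ 1.
Smallest exponent giving 1 is 38.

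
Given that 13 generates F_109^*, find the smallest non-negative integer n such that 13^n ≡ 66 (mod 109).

48

Baby-step giant-step with m = ceil(sqrt(108)) = 11.
Baby table (13^j mod 109 for j=0..10):
  0:1  1:13  2:60  3:17  4:3  5:39  6:71  7:51
  8:9  9:8  10:104
Giant step factor: 13^(-11) ≡ 57 (mod 109).
Scan 66·57^i mod 109 for i = 0, 1, …:
  i=0: 66   i=1: 56   i=2: 31   i=3: 23
  i=4: 3
Match at i=4, j=4: n = 4·11 + 4 = 48.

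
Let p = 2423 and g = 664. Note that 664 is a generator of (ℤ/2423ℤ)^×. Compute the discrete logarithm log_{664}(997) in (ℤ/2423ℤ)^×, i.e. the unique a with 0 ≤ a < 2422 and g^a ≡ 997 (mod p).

721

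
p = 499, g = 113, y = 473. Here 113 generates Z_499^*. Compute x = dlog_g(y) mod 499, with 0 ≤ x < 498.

447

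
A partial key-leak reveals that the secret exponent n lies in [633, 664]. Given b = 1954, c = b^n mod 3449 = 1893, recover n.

644

Compute 1954^633 mod 3449 = 803, then multiply by 1954 repeatedly:
  1954^633=803  1954^634=3216  1954^635=3435  1954^636=236  1954^637=2427
  1954^638=3432  1954^639=1272  1954^640=2208  1954^641=3182  1954^642=2530
  1954^643=1203  1954^644=1893
Found 1893 at exponent 644.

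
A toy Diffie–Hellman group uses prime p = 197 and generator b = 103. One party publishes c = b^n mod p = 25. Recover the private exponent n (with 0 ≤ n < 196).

146

Baby-step giant-step with m = ceil(sqrt(196)) = 14.
Baby table (103^j mod 197 for j=0..13):
  0:1  1:103  2:168  3:165  4:53  5:140  6:39  7:77
  8:51  9:131  10:97  11:141  12:142  13:48
Giant step factor: 103^(-14) ≡ 83 (mod 197).
Scan 25·83^i mod 197 for i = 0, 1, …:
  i=0: 25   i=1: 105   i=2: 47   i=3: 158
  i=4: 112   i=5: 37   i=6: 116   i=7: 172
  i=8: 92   i=9: 150   i=10: 39
Match at i=10, j=6: n = 10·14 + 6 = 146.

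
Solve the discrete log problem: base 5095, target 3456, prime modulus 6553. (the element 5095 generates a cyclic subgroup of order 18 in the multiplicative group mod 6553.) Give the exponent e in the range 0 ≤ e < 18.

16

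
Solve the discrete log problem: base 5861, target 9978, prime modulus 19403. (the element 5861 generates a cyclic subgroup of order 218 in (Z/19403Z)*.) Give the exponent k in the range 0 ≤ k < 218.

151

Baby-step giant-step with m = ceil(sqrt(218)) = 15.
Baby table (5861^j mod 19403 for j=0..14):
  0:1  1:5861  2:8011  3:16614  4:10400  5:9577  6:17321  7:1885
  8:7678  9:5201  10:948  11:6970  12:7855  13:14239  14:2476
Giant step factor: 5861^(-15) ≡ 12875 (mod 19403).
Scan 9978·12875^i mod 19403 for i = 0, 1, …:
  i=0: 9978   i=1: 18890   i=2: 11548   i=3: 14714
  i=4: 11261   i=5: 6159   i=6: 16467   i=7: 15447
  i=8: 18778   i=9: 5370   i=10: 5861
Match at i=10, j=1: k = 10·15 + 1 = 151.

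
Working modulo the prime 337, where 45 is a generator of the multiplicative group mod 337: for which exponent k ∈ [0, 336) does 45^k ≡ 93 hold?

Baby-step giant-step with m = ceil(sqrt(336)) = 19.
Baby table (45^j mod 337 for j=0..18):
  0:1  1:45  2:3  3:135  4:9  5:68  6:27  7:204
  8:81  9:275  10:243  11:151  12:55  13:116  14:165  15:11
  16:158  17:33  18:137
Giant step factor: 45^(-19) ≡ 160 (mod 337).
Scan 93·160^i mod 337 for i = 0, 1, …:
  i=0: 93   i=1: 52   i=2: 232   i=3: 50
  i=4: 249   i=5: 74   i=6: 45
Match at i=6, j=1: k = 6·19 + 1 = 115.

115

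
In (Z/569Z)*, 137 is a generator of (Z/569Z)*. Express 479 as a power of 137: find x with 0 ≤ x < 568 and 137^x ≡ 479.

Baby-step giant-step with m = ceil(sqrt(568)) = 24.
Baby table (137^j mod 569 for j=0..23):
  0:1  1:137  2:561  3:42  4:64  5:233  6:57  7:412
  8:113  9:118  10:234  11:194  12:404  13:155  14:182  15:467
  16:251  17:247  18:268  19:300  20:132  21:445  22:82  23:423
Giant step factor: 137^(-24) ≡ 327 (mod 569).
Scan 479·327^i mod 569 for i = 0, 1, …:
  i=0: 479   i=1: 158   i=2: 456   i=3: 34
  i=4: 307   i=5: 245   i=6: 455   i=7: 276
  i=8: 350   i=9: 81     …   i=13: 122
  i=14: 64
Match at i=14, j=4: x = 14·24 + 4 = 340.

340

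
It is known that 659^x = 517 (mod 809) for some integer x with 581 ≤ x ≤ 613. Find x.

Compute 659^581 mod 809 = 620, then multiply by 659 repeatedly:
  659^581=620  659^582=35  659^583=413  659^584=343  659^585=326
  659^586=449  659^587=606  659^588=517
Found 517 at exponent 588.

588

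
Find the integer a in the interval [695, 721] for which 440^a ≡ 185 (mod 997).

720

Compute 440^695 mod 997 = 584, then multiply by 440 repeatedly:
  440^695=584  440^696=731  440^697=606  440^698=441  440^699=622
  440^700=502  440^701=543  440^702=637  440^703=123  440^704=282
  440^705=452  440^706=477  440^707=510  440^708=75  440^709=99
  440^710=689  440^711=72  440^712=773  440^713=143  440^714=109
  440^715=104  440^716=895  440^717=982  440^718=379  440^719=261
  440^720=185
Found 185 at exponent 720.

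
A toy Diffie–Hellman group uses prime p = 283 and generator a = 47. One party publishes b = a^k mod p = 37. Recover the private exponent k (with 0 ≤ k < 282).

175

Baby-step giant-step with m = ceil(sqrt(282)) = 17.
Baby table (47^j mod 283 for j=0..16):
  0:1  1:47  2:228  3:245  4:195  5:109  6:29  7:231
  8:103  9:30  10:278  11:48  12:275  13:190  14:157  15:21
  16:138
Giant step factor: 47^(-17) ≡ 123 (mod 283).
Scan 37·123^i mod 283 for i = 0, 1, …:
  i=0: 37   i=1: 23   i=2: 282   i=3: 160
  i=4: 153   i=5: 141   i=6: 80   i=7: 218
  i=8: 212   i=9: 40   i=10: 109
Match at i=10, j=5: k = 10·17 + 5 = 175.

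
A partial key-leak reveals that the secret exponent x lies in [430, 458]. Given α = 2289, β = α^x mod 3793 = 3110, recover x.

Compute 2289^430 mod 3793 = 1600, then multiply by 2289 repeatedly:
  2289^430=1600  2289^431=2155  2289^432=1895  2289^433=2256  2289^434=1711
  2289^435=2103  2289^436=450  2289^437=2147  2289^438=2548  2289^439=2531
  2289^440=1548  2289^441=710  2289^442=1786  2289^443=3093  2289^444=2139
  2289^445=3201  2289^446=2806  2289^447=1385  2289^448=3110
Found 3110 at exponent 448.

448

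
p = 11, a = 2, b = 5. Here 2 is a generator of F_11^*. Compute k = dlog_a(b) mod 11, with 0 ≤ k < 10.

Successive powers of 2 modulo 11:
  2^0=1  2^1=2  2^2=4  2^3=8  2^4=5
So 2^4 ≡ 5 (mod 11), giving k = 4.

4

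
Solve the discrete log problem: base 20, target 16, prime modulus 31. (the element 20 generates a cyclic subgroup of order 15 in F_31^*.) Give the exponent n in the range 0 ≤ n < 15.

Successive powers of 20 modulo 31:
  20^0=1  20^1=20  20^2=28  20^3=2  20^4=9  20^5=25
  20^6=4  20^7=18  20^8=19  20^9=8  20^10=5  20^11=7
  20^12=16
So 20^12 ≡ 16 (mod 31), giving n = 12.

12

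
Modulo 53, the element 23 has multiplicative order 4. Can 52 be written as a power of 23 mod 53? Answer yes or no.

yes

⟨23⟩ has order 4; its elements mod 53 are {1, 23, 30, 52}.
52 is in this set.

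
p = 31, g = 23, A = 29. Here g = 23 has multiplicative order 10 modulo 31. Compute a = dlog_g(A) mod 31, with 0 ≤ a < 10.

Successive powers of 23 modulo 31:
  23^0=1  23^1=23  23^2=2  23^3=15  23^4=4  23^5=30
  23^6=8  23^7=29
So 23^7 ≡ 29 (mod 31), giving a = 7.

7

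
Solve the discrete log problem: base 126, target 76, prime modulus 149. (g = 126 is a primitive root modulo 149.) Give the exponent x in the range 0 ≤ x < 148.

138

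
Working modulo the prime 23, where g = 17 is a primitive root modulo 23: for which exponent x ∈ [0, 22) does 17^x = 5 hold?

19

Successive powers of 17 modulo 23:
  17^0=1  17^1=17  17^2=13  17^3=14  17^4=8  17^5=21
  17^6=12  17^7=20  17^8=18  17^9=7  17^10=4  17^11=22
  17^12=6  17^13=10  17^14=9  17^15=15  17^16=2  17^17=11
  17^18=3  17^19=5
So 17^19 ≡ 5 (mod 23), giving x = 19.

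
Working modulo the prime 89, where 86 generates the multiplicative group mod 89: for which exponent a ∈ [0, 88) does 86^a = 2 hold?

16

Baby-step giant-step with m = ceil(sqrt(88)) = 10.
Baby table (86^j mod 89 for j=0..9):
  0:1  1:86  2:9  3:62  4:81  5:24  6:17  7:38
  8:64  9:75
Giant step factor: 86^(-10) ≡ 53 (mod 89).
Scan 2·53^i mod 89 for i = 0, 1, …:
  i=0: 2   i=1: 17
Match at i=1, j=6: a = 1·10 + 6 = 16.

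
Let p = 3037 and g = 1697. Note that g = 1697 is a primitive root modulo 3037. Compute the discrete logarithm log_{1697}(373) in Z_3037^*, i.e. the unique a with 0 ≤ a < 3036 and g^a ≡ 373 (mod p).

Baby-step giant-step with m = ceil(sqrt(3036)) = 56.
Baby table (1697^j mod 3037 for j=0..55):
  0:1  1:1697  2:733  3:1768  4:2777  5:2182  6:751  7:1944
  8:786  9:599  10:2145  11:1739  12:2156  13:2184  14:1108  15:373
  16:1285  17:79  18:435  19:204  20:3007  21:719  22:2306  23:1626
  24:1726  25:1354  26:1766  27:2420  28:716  29:252  30:2464  31:2496
  32:2134  33:1294  34:167  35:958  36:931  37:667  38:2135  39:2991
  40:900  41:2726  42:671  43:2849  44:2886  45:1898  46:1686  47:288
  48:2816  49:1551  50:2005  51:1045  52:2794  53:661  54:1064  55:1630
Giant step factor: 1697^(-56) ≡ 1577 (mod 3037).
Scan 373·1577^i mod 3037 for i = 0, 1, …:
  i=0: 373
Match at i=0, j=15: a = 0·56 + 15 = 15.

15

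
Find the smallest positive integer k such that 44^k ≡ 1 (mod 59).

58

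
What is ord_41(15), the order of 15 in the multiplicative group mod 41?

40

The order of 15 must divide p − 1 = 40 = 2^3 · 5.
Divisors: 1, 2, 4, 5, 8, 10, 20, 40.
Check each in increasing order: 15^1 ≡ 15;  15^2 ≡ 20;  15^4 ≡ 31;  15^5 ≡ 14;  15^8 ≡ 18;  15^10 ≡ 32;  15^20 ≡ 40;  15^40 ≡ 1.
Smallest exponent giving 1 is 40.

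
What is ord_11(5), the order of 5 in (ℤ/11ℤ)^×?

The order of 5 must divide p − 1 = 10 = 2 · 5.
Divisors: 1, 2, 5, 10.
Check each in increasing order: 5^1 ≡ 5;  5^2 ≡ 3;  5^5 ≡ 1.
Smallest exponent giving 1 is 5.

5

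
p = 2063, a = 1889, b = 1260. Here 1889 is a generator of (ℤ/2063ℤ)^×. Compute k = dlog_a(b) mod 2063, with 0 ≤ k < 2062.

1313

Baby-step giant-step with m = ceil(sqrt(2062)) = 46.
Baby table (1889^j mod 2063 for j=0..45):
  0:1  1:1889  2:1394  3:878  4:1953  5:573  6:1385  7:381
  8:1785  9:923  10:312  11:1413  12:1698  13:1620  14:751  15:1358
  16:953  17:1281  18:1973  19:1219  20:383  21:1437  22:1648  23:5
  24:1193  25:781  26:264  27:1513  28:802  29:736  30:1905  31:673
  32:489  33:1560  34:876  35:238  36:1911  37:1692  38:601  39:639
  40:216  41:1613  42:1969  43:1915  44:996  45:2051
Giant step factor: 1889^(-46) ≡ 1898 (mod 2063).
Scan 1260·1898^i mod 2063 for i = 0, 1, …:
  i=0: 1260   i=1: 463   i=2: 1999   i=3: 245
  i=4: 835   i=5: 446   i=6: 678   i=7: 1595
  i=8: 889   i=9: 1851     …   i=27: 958
  i=28: 781
Match at i=28, j=25: k = 28·46 + 25 = 1313.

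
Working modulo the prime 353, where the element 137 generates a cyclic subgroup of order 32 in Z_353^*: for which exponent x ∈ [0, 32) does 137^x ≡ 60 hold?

2

Successive powers of 137 modulo 353:
  137^0=1  137^1=137  137^2=60
So 137^2 ≡ 60 (mod 353), giving x = 2.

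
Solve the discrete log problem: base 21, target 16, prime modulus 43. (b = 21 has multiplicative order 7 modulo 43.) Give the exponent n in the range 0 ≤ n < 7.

3

Successive powers of 21 modulo 43:
  21^0=1  21^1=21  21^2=11  21^3=16
So 21^3 ≡ 16 (mod 43), giving n = 3.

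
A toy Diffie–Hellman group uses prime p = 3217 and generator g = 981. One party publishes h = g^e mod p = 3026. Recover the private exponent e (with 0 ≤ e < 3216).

3067

Baby-step giant-step with m = ceil(sqrt(3216)) = 57.
Baby table (981^j mod 3217 for j=0..56):
  0:1  1:981  2:478  3:2453  4:77  5:1546  6:1419  7:2295
  8:2712  9:13  10:3102  11:2997  12:2936  13:1001  14:796  15:2362
  16:882  17:3086  18:169  19:1722  20:357  21:2781  22:145  23:697
  24:1753  25:1815  26:1514  27:2197  28:3084  29:1424  30:766  31:1885
  32:2627  33:270  34:1076  35:380  36:2825  37:1488  38:2427  39:307
  40:1986  41:1981  42:293  43:1120  44:1723  45:1338  46:42  47:2598
  48:774  49:82  50:17  51:592  52:1692  53:3097  54:1309  55:546
  56:1604
Giant step factor: 981^(-57) ≡ 861 (mod 3217).
Scan 3026·861^i mod 3217 for i = 0, 1, …:
  i=0: 3026   i=1: 2833   i=2: 727   i=3: 1849
  i=4: 2791   i=5: 3169   i=6: 493   i=7: 3046
  i=8: 751   i=9: 3211     …   i=52: 1177
  i=53: 42
Match at i=53, j=46: e = 53·57 + 46 = 3067.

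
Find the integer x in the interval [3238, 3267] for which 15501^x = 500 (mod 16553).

Compute 15501^3238 mod 16553 = 15190, then multiply by 15501 repeatedly:
  15501^3238=15190  15501^3239=10318  15501^3240=4232  15501^3241=693  15501^3242=15849
  15501^3243=12276  15501^3244=13541  15501^3245=7001  15501^3246=1033  15501^3247=5782
  15501^3248=8840  15501^3249=3106  15501^3250=9982  15501^3251=10091  15501^3252=11294
  15501^3253=3766  15501^3254=10888  15501^3255=500
Found 500 at exponent 3255.

3255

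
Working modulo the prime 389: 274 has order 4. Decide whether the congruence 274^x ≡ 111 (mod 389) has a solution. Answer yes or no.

no

111 ∈ ⟨274⟩ iff 111^4 ≡ 1 (mod 389), since |⟨274⟩| = 4.
111^4 mod 389 = 180.
Since 180 ≠ 1, 111 does not lie in the subgroup.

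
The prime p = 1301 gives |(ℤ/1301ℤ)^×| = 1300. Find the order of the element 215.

325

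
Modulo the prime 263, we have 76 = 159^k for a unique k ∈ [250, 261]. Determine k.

255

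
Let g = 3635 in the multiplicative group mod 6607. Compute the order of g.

367

The order of 3635 must divide p − 1 = 6606 = 2 · 3^2 · 367.
Divisors: 1, 2, 3, 6, 9, 18, 367, 734, 1101, 2202, 3303, 6606.
Check each in increasing order: 3635^1 ≡ 3635;  3635^2 ≡ 5832;  3635^3 ≡ 4064;  3635^6 ≡ 5203;  3635^9 ≡ 2592;  3635^18 ≡ 5752;  3635^367 ≡ 1.
Smallest exponent giving 1 is 367.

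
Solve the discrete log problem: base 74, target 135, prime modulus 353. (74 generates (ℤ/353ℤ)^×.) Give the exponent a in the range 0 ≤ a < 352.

296

Baby-step giant-step with m = ceil(sqrt(352)) = 19.
Baby table (74^j mod 353 for j=0..18):
  0:1  1:74  2:181  3:333  4:285  5:263  6:47  7:301
  8:35  9:119  10:334  11:6  12:91  13:27  14:233  15:298
  16:166  17:282  18:41
Giant step factor: 74^(-19) ≡ 274 (mod 353).
Scan 135·274^i mod 353 for i = 0, 1, …:
  i=0: 135   i=1: 278   i=2: 277   i=3: 3
  i=4: 116   i=5: 14   i=6: 306   i=7: 183
  i=8: 16   i=9: 148     …   i=14: 201
  i=15: 6
Match at i=15, j=11: a = 15·19 + 11 = 296.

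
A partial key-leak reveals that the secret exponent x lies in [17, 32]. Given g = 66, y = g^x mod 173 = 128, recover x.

Compute 66^17 mod 173 = 128, then multiply by 66 repeatedly:
  66^17=128
Found 128 at exponent 17.

17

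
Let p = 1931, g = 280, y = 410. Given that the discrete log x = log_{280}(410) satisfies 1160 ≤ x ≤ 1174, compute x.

1171

Compute 280^1160 mod 1931 = 43, then multiply by 280 repeatedly:
  280^1160=43  280^1161=454  280^1162=1605  280^1163=1408  280^1164=316
  280^1165=1585  280^1166=1601  280^1167=288  280^1168=1469  280^1169=17
  280^1170=898  280^1171=410
Found 410 at exponent 1171.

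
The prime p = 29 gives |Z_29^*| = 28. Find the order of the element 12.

4

The order of 12 must divide p − 1 = 28 = 2^2 · 7.
Divisors: 1, 2, 4, 7, 14, 28.
Check each in increasing order: 12^1 ≡ 12;  12^2 ≡ 28;  12^4 ≡ 1.
Smallest exponent giving 1 is 4.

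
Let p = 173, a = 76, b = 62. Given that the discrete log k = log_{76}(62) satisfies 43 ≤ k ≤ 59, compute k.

57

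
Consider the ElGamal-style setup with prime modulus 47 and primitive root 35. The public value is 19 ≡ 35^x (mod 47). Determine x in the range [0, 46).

Baby-step giant-step with m = ceil(sqrt(46)) = 7.
Baby table (35^j mod 47 for j=0..6):
  0:1  1:35  2:3  3:11  4:9  5:33  6:27
Giant step factor: 35^(-7) ≡ 19 (mod 47).
Scan 19·19^i mod 47 for i = 0, 1, …:
  i=0: 19   i=1: 32   i=2: 44   i=3: 37
  i=4: 45   i=5: 9
Match at i=5, j=4: x = 5·7 + 4 = 39.

39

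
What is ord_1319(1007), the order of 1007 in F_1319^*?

659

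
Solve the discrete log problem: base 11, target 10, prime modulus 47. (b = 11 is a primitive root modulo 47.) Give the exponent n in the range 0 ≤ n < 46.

Successive powers of 11 modulo 47:
  11^0=1  11^1=11  11^2=27  11^3=15  11^4=24  11^5=29
  11^6=37  11^7=31  11^8=12  11^9=38  11^10=42  11^11=39
  11^12=6  11^13=19  11^14=21  11^15=43  11^16=3  11^17=33
  11^18=34  11^19=45  11^20=25  11^21=40  11^22=17  11^23=46
  11^24=36  11^25=20  11^26=32  11^27=23  11^28=18  11^29=10
So 11^29 ≡ 10 (mod 47), giving n = 29.

29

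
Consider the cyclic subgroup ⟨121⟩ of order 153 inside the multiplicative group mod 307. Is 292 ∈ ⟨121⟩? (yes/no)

no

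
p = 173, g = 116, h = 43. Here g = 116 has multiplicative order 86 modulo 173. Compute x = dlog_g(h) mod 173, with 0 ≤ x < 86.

10

Successive powers of 116 modulo 173:
  116^0=1  116^1=116  116^2=135  116^3=90  116^4=60  116^5=40
  116^6=142  116^7=37  116^8=140  116^9=151  116^10=43
So 116^10 ≡ 43 (mod 173), giving x = 10.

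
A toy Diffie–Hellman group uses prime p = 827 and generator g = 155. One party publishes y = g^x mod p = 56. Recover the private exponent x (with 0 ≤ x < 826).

Baby-step giant-step with m = ceil(sqrt(826)) = 29.
Baby table (155^j mod 827 for j=0..28):
  0:1  1:155  2:42  3:721  4:110  5:510  6:485  7:745
  8:522  9:691  10:422  11:77  12:357  13:753  14:108  15:200
  16:401  17:130  18:302  19:498  20:279  21:241  22:140  23:198
  24:91  25:46  26:514  27:278  28:86
Giant step factor: 155^(-29) ≡ 346 (mod 827).
Scan 56·346^i mod 827 for i = 0, 1, …:
  i=0: 56   i=1: 355   i=2: 434   i=3: 477
  i=4: 469   i=5: 182   i=6: 120   i=7: 170
  i=8: 103   i=9: 77
Match at i=9, j=11: x = 9·29 + 11 = 272.

272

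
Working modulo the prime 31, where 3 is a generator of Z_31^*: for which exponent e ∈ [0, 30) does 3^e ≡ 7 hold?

28

Successive powers of 3 modulo 31:
  3^0=1  3^1=3  3^2=9  3^3=27  3^4=19  3^5=26
  3^6=16  3^7=17  3^8=20  3^9=29  3^10=25  3^11=13
  3^12=8  3^13=24  3^14=10  3^15=30  3^16=28  3^17=22
  3^18=4  3^19=12  3^20=5  3^21=15  3^22=14  3^23=11
  3^24=2  3^25=6  3^26=18  3^27=23  3^28=7
So 3^28 ≡ 7 (mod 31), giving e = 28.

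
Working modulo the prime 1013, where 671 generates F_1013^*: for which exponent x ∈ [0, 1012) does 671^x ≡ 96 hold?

344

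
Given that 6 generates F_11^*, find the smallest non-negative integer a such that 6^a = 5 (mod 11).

6

Successive powers of 6 modulo 11:
  6^0=1  6^1=6  6^2=3  6^3=7  6^4=9  6^5=10
  6^6=5
So 6^6 ≡ 5 (mod 11), giving a = 6.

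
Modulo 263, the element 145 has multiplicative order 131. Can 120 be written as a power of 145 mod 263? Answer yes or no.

120 ∈ ⟨145⟩ iff 120^131 ≡ 1 (mod 263), since |⟨145⟩| = 131.
120^131 mod 263 = 262.
Since 262 ≠ 1, 120 does not lie in the subgroup.

no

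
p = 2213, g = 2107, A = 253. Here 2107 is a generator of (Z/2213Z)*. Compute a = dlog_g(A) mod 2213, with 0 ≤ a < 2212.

Baby-step giant-step with m = ceil(sqrt(2212)) = 48.
Baby table (2107^j mod 2213 for j=0..47):
  0:1  1:2107  2:171  3:1791  4:472  5:867  6:1044  7:2199
  8:1484  9:2032  10:1482  11:31  12:1140  13:875  14:196  15:1354
  16:321  17:1382  18:1779  19:1744  20:1028  21:1682  22:961  23:2145
  24:569  25:1650  26:2140  27:1099  28:795  29:2037  30:952  31:886
  32:1243  33:1022  34:105  35:2148  36:251  37:2163  38:874  39:302
  40:1183  41:743  42:910  43:912  44:700  45:1042  46:198  47:1142
Giant step factor: 2107^(-48) ≡ 1966 (mod 2213).
Scan 253·1966^i mod 2213 for i = 0, 1, …:
  i=0: 253   i=1: 1686   i=2: 1815   i=3: 934
  i=4: 1667   i=5: 2082   i=6: 1375   i=7: 1177
  i=8: 1397   i=9: 169     …   i=36: 438
  i=37: 251
Match at i=37, j=36: a = 37·48 + 36 = 1812.

1812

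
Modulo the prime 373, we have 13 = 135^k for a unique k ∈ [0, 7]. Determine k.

6

Compute 135^0 mod 373 = 1, then multiply by 135 repeatedly:
  135^0=1  135^1=135  135^2=321  135^3=67  135^4=93
  135^5=246  135^6=13
Found 13 at exponent 6.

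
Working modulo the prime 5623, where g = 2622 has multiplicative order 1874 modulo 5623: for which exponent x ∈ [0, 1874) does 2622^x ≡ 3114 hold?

1715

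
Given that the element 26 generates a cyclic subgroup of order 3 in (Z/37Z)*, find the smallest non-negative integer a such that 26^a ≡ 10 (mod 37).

2

Successive powers of 26 modulo 37:
  26^0=1  26^1=26  26^2=10
So 26^2 ≡ 10 (mod 37), giving a = 2.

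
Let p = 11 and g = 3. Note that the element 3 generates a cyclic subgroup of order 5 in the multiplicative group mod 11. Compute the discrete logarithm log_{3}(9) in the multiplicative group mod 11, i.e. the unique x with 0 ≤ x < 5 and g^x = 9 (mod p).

2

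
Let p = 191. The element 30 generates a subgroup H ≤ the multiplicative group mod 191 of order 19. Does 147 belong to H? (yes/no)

no

⟨30⟩ has order 19; its elements mod 191 are {1, 5, 6, 25, 30, 32, 36, 52, 69, 107, 121, 125, 136, 150, 153, 154, 160, 177, 180}.
147 is not in this set.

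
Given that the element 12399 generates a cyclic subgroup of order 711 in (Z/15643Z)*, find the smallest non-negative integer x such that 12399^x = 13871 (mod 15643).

401

Baby-step giant-step with m = ceil(sqrt(711)) = 27.
Baby table (12399^j mod 15643 for j=0..26):
  0:1  1:12399  2:11440  3:9479  4:4262  5:2484  6:13692  7:9272
  8:3121  9:12140  10:6914  11:3046  12:5152  13:9279  14:11699  15:14005
  16:10695  17:1594  18:6897  19:11265  20:14031  21:4566  22:1817  23:3063
  24:12576  25:400  26:769
Giant step factor: 12399^(-27) ≡ 3721 (mod 15643).
Scan 13871·3721^i mod 15643 for i = 0, 1, …:
  i=0: 13871   i=1: 7734   i=2: 10737   i=3: 155
  i=4: 13607   i=5: 10899   i=6: 8523   i=7: 5722
  i=8: 1439   i=9: 4613     …   i=13: 3570
  i=14: 3063
Match at i=14, j=23: x = 14·27 + 23 = 401.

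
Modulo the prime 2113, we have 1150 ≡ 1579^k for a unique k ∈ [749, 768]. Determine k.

Compute 1579^749 mod 2113 = 858, then multiply by 1579 repeatedly:
  1579^749=858  1579^750=349  1579^751=1691  1579^752=1370  1579^753=1631
  1579^754=1715  1579^755=1232  1579^756=1368  1579^757=586  1579^758=1913
  1579^759=1150
Found 1150 at exponent 759.

759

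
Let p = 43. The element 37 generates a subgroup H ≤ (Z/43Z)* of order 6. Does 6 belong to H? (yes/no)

⟨37⟩ has order 6; its elements mod 43 are {1, 6, 7, 36, 37, 42}.
6 is in this set.

yes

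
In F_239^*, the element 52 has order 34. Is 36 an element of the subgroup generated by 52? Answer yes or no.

yes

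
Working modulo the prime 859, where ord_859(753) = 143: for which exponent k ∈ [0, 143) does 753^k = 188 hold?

Successive powers of 753 modulo 859:
  753^0=1  753^1=753  753^2=69  753^3=417  753^4=466  753^5=426
  753^6=371  753^7=188
So 753^7 ≡ 188 (mod 859), giving k = 7.

7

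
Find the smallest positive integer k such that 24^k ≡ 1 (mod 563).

The order of 24 must divide p − 1 = 562 = 2 · 281.
Divisors: 1, 2, 281, 562.
Check each in increasing order: 24^1 ≡ 24;  24^2 ≡ 13;  24^281 ≡ 562;  24^562 ≡ 1.
Smallest exponent giving 1 is 562.

562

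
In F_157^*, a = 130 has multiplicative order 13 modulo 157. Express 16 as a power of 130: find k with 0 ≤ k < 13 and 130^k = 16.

8

Successive powers of 130 modulo 157:
  130^0=1  130^1=130  130^2=101  130^3=99  130^4=153  130^5=108
  130^6=67  130^7=75  130^8=16
So 130^8 ≡ 16 (mod 157), giving k = 8.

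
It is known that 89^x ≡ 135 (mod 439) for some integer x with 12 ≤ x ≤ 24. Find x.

17

Compute 89^12 mod 439 = 7, then multiply by 89 repeatedly:
  89^12=7  89^13=184  89^14=133  89^15=423  89^16=332
  89^17=135
Found 135 at exponent 17.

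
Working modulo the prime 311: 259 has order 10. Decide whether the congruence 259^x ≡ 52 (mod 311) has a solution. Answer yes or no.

yes

52 ∈ ⟨259⟩ iff 52^10 ≡ 1 (mod 311), since |⟨259⟩| = 10.
52^10 mod 311 = 1.
Since 1 = 1, 52 lies in the subgroup.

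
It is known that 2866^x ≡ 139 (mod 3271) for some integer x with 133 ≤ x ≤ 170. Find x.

Compute 2866^133 mod 3271 = 1100, then multiply by 2866 repeatedly:
  2866^133=1100  2866^134=2627  2866^135=2411  2866^136=1574  2866^137=375
  2866^138=1862  2866^139=1491  2866^140=1280  2866^141=1689  2866^142=2865
  2866^143=880  2866^144=139
Found 139 at exponent 144.

144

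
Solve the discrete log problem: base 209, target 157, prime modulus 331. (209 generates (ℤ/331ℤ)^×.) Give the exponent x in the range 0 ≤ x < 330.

78

Baby-step giant-step with m = ceil(sqrt(330)) = 19.
Baby table (209^j mod 331 for j=0..18):
  0:1  1:209  2:320  3:18  4:121  5:133  6:324  7:192
  8:77  9:205  10:146  11:62  12:49  13:311  14:123  15:220
  16:302  17:228  18:319
Giant step factor: 209^(-19) ≡ 305 (mod 331).
Scan 157·305^i mod 331 for i = 0, 1, …:
  i=0: 157   i=1: 221   i=2: 212   i=3: 115
  i=4: 320
Match at i=4, j=2: x = 4·19 + 2 = 78.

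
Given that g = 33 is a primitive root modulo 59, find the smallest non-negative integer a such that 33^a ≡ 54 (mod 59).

Baby-step giant-step with m = ceil(sqrt(58)) = 8.
Baby table (33^j mod 59 for j=0..7):
  0:1  1:33  2:27  3:6  4:21  5:44  6:36  7:8
Giant step factor: 33^(-8) ≡ 19 (mod 59).
Scan 54·19^i mod 59 for i = 0, 1, …:
  i=0: 54   i=1: 23   i=2: 24   i=3: 43
  i=4: 50   i=5: 6
Match at i=5, j=3: a = 5·8 + 3 = 43.

43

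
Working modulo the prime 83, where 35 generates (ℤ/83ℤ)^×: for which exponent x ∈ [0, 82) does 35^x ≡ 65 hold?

10

Baby-step giant-step with m = ceil(sqrt(82)) = 10.
Baby table (35^j mod 83 for j=0..9):
  0:1  1:35  2:63  3:47  4:68  5:56  6:51  7:42
  8:59  9:73
Giant step factor: 35^(-10) ≡ 23 (mod 83).
Scan 65·23^i mod 83 for i = 0, 1, …:
  i=0: 65   i=1: 1
Match at i=1, j=0: x = 1·10 + 0 = 10.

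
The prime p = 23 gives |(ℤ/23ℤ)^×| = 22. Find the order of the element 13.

11

The order of 13 must divide p − 1 = 22 = 2 · 11.
Divisors: 1, 2, 11, 22.
Check each in increasing order: 13^1 ≡ 13;  13^2 ≡ 8;  13^11 ≡ 1.
Smallest exponent giving 1 is 11.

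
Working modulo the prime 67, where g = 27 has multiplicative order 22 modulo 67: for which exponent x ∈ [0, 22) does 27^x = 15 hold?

14

Successive powers of 27 modulo 67:
  27^0=1  27^1=27  27^2=59  27^3=52  27^4=64  27^5=53
  27^6=24  27^7=45  27^8=9  27^9=42  27^10=62  27^11=66
  27^12=40  27^13=8  27^14=15
So 27^14 ≡ 15 (mod 67), giving x = 14.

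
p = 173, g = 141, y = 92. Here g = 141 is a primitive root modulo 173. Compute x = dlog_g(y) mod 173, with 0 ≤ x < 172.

142

Baby-step giant-step with m = ceil(sqrt(172)) = 14.
Baby table (141^j mod 173 for j=0..13):
  0:1  1:141  2:159  3:102  4:23  5:129  6:24  7:97
  8:10  9:26  10:33  11:155  12:57  13:79
Giant step factor: 141^(-14) ≡ 31 (mod 173).
Scan 92·31^i mod 173 for i = 0, 1, …:
  i=0: 92   i=1: 84   i=2: 9   i=3: 106
  i=4: 172   i=5: 142   i=6: 77   i=7: 138
  i=8: 126   i=9: 100   i=10: 159
Match at i=10, j=2: x = 10·14 + 2 = 142.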